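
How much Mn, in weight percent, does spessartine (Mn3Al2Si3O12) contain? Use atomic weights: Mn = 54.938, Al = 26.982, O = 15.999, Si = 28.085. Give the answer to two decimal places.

M(Mn3Al2Si3O12) = 495.021 g/mol.
Mn contributes 3 × 54.938 = 164.814 g per mole.
164.814/495.021 = 0.3329 → 33.29%.

33.29 weight percent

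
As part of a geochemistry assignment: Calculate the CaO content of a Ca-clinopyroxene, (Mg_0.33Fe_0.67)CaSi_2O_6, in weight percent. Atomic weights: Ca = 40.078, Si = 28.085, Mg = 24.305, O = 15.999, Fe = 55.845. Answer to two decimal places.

23.59 wt%

M((Mg_0.33Fe_0.67)CaSi_2O_6) = 237.679 g/mol; M(CaO) = 56.077 g/mol.
Moles CaO per formula unit = 1 Ca ÷ 1 = 1.0000.
CaO fraction = (1.0000 × 56.077) / 237.679 = 56.077/237.679 = 0.2359.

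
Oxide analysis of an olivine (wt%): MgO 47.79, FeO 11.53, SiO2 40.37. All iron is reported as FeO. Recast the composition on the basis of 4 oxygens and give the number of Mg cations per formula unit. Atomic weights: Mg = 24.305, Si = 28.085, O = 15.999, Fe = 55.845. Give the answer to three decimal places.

47.79 wt% MgO ÷ 40.304 g/mol = 1.18574 mol, giving 1.18574 Mg and 1.18574 O.
11.53 wt% FeO ÷ 71.844 g/mol = 0.16049 mol, giving 0.16049 Fe and 0.16049 O.
40.37 wt% SiO2 ÷ 60.083 g/mol = 0.67190 mol, giving 0.67190 Si and 1.34380 O.
Oxygen sums to 2.69003; scaling by 4/2.69003 = 1.48697 puts the formula on 4 O.
Mg: 1.18574 × 1.48697 = 1.763 atoms per formula unit.

1.763 Mg apfu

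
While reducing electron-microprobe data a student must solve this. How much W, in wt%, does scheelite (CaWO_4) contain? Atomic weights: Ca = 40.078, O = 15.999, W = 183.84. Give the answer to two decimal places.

M(CaWO_4) = 287.914 g/mol.
W contributes 1 × 183.84 = 183.840 g per mole.
183.840/287.914 = 0.6385 → 63.85%.

63.85 wt%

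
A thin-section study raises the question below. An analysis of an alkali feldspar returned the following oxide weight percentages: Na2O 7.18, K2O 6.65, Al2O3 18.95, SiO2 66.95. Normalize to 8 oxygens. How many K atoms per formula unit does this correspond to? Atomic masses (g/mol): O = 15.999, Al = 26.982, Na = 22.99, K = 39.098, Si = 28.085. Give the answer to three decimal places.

Na2O: 7.18/61.979 = 0.11585 mol → 0.23170 mol Na, 0.11585 mol O.
K2O: 6.65/94.195 = 0.07060 mol → 0.14120 mol K, 0.07060 mol O.
Al2O3: 18.95/101.961 = 0.18586 mol → 0.37172 mol Al, 0.55758 mol O.
SiO2: 66.95/60.083 = 1.11429 mol → 1.11429 mol Si, 2.22858 mol O.
Total oxygen = 2.97261 mol. Normalization factor = 8/2.97261 = 2.69124.
K per 8 O = 0.14120 × 2.69124 = 0.380.

0.380 K apfu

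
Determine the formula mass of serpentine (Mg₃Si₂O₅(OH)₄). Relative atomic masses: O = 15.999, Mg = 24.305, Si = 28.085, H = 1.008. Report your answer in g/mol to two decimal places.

277.11 g/mol

The formula mass is the sum 3*24.305 + 2*28.085 + 9*15.999 + 4*1.008.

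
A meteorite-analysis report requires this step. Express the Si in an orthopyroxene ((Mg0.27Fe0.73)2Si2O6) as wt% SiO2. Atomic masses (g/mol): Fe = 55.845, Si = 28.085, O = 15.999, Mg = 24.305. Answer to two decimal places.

48.69 wt%

Formula mass = 246.822 g/mol.
2 Si → 2.0000 mol SiO2 per formula unit; M(SiO2) = 60.083, so SiO2 mass = 120.166 g.
120.166/246.822 × 100 = 48.69 wt%.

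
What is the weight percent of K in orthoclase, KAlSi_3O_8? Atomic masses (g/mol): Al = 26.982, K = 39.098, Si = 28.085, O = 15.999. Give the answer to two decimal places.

14.05 mass %

Molar mass of KAlSi_3O_8: 1·39.098 + 1·26.982 + 3·28.085 + 8·15.999 = 278.327 g/mol.
Mass of K per formula unit: 1 × 39.098 = 39.098 g.
Weight fraction K = 39.098 / 278.327 = 0.1405.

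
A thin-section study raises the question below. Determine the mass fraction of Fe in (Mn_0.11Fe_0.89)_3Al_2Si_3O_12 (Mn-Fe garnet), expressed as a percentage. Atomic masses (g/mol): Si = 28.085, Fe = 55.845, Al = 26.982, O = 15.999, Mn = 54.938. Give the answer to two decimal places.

29.97 wt%

Formula mass = 0.33·54.938 + 2.67·55.845 + 2·26.982 + 3·28.085 + 12·15.999 = 497.443 g/mol, of which 149.106 g is Fe.
So Fe makes up 149.106/497.443 = 0.2997 of the mass, i.e. 29.97%.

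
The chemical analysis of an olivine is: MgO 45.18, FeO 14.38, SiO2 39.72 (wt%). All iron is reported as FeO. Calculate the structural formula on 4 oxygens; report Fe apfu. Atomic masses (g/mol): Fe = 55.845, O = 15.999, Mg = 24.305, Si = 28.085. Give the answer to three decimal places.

0.303 Fe apfu

45.18 wt% MgO ÷ 40.304 g/mol = 1.12098 mol, giving 1.12098 Mg and 1.12098 O.
14.38 wt% FeO ÷ 71.844 g/mol = 0.20016 mol, giving 0.20016 Fe and 0.20016 O.
39.72 wt% SiO2 ÷ 60.083 g/mol = 0.66109 mol, giving 0.66109 Si and 1.32218 O.
Oxygen sums to 2.64332; scaling by 4/2.64332 = 1.51325 puts the formula on 4 O.
Fe: 0.20016 × 1.51325 = 0.303 atoms per formula unit.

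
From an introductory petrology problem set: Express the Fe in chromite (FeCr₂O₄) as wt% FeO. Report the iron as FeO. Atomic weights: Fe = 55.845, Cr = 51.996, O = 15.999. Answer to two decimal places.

32.10 wt%

Formula mass = 223.833 g/mol.
1 Fe → 1.0000 mol FeO per formula unit; M(FeO) = 71.844, so FeO mass = 71.844 g.
71.844/223.833 × 100 = 32.10 wt%.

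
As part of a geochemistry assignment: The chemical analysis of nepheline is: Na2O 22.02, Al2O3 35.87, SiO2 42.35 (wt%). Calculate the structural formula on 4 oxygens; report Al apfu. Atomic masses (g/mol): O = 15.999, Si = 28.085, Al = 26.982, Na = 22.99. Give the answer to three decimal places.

Na2O (M=61.979): mol = 0.35528; Na = 0.71056, O = 0.35528.
Al2O3 (M=101.961): mol = 0.35180; Al = 0.70360, O = 1.05540.
SiO2 (M=60.083): mol = 0.70486; Si = 0.70486, O = 1.40972.
ΣO = 2.82040; factor = 4/ΣO = 1.41824.
Al apfu = 0.70360 × 1.41824 = 0.998.

0.998 Al apfu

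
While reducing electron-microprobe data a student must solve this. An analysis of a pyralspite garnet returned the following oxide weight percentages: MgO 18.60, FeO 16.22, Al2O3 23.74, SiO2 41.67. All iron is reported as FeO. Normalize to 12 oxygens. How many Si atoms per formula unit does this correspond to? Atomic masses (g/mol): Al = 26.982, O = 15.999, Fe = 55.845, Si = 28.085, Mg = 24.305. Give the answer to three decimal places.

MgO: 18.60/40.304 = 0.46149 mol → 0.46149 mol Mg, 0.46149 mol O.
FeO: 16.22/71.844 = 0.22577 mol → 0.22577 mol Fe, 0.22577 mol O.
Al2O3: 23.74/101.961 = 0.23283 mol → 0.46566 mol Al, 0.69849 mol O.
SiO2: 41.67/60.083 = 0.69354 mol → 0.69354 mol Si, 1.38708 mol O.
Total oxygen = 2.77283 mol. Normalization factor = 12/2.77283 = 4.32771.
Si per 12 O = 0.69354 × 4.32771 = 3.001.

3.001 Si apfu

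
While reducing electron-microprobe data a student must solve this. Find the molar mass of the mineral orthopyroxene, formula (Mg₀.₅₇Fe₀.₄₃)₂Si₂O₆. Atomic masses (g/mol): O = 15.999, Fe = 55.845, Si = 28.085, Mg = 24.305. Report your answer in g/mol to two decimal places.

227.90 g/mol

Mg: 1.14 × 24.305 = 27.7077
Fe: 0.86 × 55.845 = 48.0267
Si: 2 × 28.085 = 56.1700
O: 6 × 15.999 = 95.9940
Summing the contributions gives the formula mass.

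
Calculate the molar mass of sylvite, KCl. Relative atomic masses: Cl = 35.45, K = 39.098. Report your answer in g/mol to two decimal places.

K: 1 × 39.098 = 39.0980
Cl: 1 × 35.45 = 35.4500
Summing the contributions gives the formula mass.

74.55 g/mol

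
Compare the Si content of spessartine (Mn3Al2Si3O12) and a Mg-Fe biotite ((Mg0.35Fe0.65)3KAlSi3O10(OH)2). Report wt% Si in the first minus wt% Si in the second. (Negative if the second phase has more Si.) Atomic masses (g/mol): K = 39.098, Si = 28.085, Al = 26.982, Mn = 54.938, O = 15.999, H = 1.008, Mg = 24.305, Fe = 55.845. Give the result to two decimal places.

-0.58 percentage points

First mineral: 84.255 g Si in 495.021 g formula = 17.02 wt% Si.
Second mineral: 84.255 g Si in 478.757 g formula = 17.60 wt% Si.
17.02% − 17.60% gives a difference of -0.58 percentage points.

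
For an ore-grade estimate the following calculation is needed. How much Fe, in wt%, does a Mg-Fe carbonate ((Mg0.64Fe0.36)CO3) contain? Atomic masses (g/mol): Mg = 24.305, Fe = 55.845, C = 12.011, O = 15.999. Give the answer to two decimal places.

21.01 wt%

Formula mass = 0.64·24.305 + 0.36·55.845 + 1·12.011 + 3·15.999 = 95.667 g/mol, of which 20.104 g is Fe.
So Fe makes up 20.104/95.667 = 0.2101 of the mass, i.e. 21.01%.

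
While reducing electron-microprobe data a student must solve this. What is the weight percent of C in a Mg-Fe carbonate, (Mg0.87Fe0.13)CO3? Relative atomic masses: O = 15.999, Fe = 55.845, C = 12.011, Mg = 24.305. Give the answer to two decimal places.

Molar mass of (Mg0.87Fe0.13)CO3: 0.87*24.305 + 0.13*55.845 + 1*12.011 + 3*15.999 = 88.413 g/mol.
Mass of C per formula unit: 1 × 12.011 = 12.011 g.
Weight fraction C = 12.011 / 88.413 = 0.1359.

13.59 wt%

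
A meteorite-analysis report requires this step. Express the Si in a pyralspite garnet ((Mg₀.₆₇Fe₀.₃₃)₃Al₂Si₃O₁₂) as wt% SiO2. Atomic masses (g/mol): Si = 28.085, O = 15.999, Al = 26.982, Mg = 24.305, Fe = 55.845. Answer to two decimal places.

41.50 wt%

M((Mg₀.₆₇Fe₀.₃₃)₃Al₂Si₃O₁₂) = 434.347 g/mol; M(SiO2) = 60.083 g/mol.
Moles SiO2 per formula unit = 3 Si ÷ 1 = 3.0000.
SiO2 fraction = (3.0000 × 60.083) / 434.347 = 180.249/434.347 = 0.4150.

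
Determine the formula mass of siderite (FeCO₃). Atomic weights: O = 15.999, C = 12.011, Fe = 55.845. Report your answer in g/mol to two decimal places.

115.85 g/mol

Fe: 1 × 55.845 = 55.8450
C: 1 × 12.011 = 12.0110
O: 3 × 15.999 = 47.9970
Summing the contributions gives the formula mass.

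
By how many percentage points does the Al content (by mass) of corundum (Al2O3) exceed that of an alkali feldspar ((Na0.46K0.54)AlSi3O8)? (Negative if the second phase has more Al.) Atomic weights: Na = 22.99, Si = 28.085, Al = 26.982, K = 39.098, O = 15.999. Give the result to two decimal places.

42.97 percentage points

M(Al2O3) = 101.961 g/mol, so wt% Al = 53.964/101.961 × 100 = 52.93%.
M((Na0.46K0.54)AlSi3O8) = 270.917 g/mol, so wt% Al = 26.982/270.917 × 100 = 9.96%.
52.93 − 9.96 = 42.97 pp.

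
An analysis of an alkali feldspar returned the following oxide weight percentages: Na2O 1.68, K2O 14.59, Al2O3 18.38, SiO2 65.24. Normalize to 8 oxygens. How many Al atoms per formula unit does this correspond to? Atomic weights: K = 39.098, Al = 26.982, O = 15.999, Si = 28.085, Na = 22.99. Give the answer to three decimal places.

Na2O (M=61.979): mol = 0.02711; Na = 0.05422, O = 0.02711.
K2O (M=94.195): mol = 0.15489; K = 0.30978, O = 0.15489.
Al2O3 (M=101.961): mol = 0.18027; Al = 0.36054, O = 0.54081.
SiO2 (M=60.083): mol = 1.08583; Si = 1.08583, O = 2.17166.
ΣO = 2.89447; factor = 8/ΣO = 2.76389.
Al apfu = 0.36054 × 2.76389 = 0.996.

0.996 Al apfu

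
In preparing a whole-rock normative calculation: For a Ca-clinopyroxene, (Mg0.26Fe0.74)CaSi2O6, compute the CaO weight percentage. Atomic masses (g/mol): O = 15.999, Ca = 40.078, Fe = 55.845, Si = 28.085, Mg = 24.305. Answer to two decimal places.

23.38 wt%

Molar mass of (Mg0.26Fe0.74)CaSi2O6 = 0.26×24.305 + 0.74×55.845 + 1×40.078 + 2×28.085 + 6×15.999 = 239.887 g/mol.
Each formula unit contains 1 Ca, equivalent to 1/1 = 1.0000 mol CaO.
M(CaO) = 1×40.078 + 1×15.999 = 56.077 g/mol.
Mass of CaO per formula unit = 1.0000 × 56.077 = 56.077 g.
CaO wt% = 56.077 / 239.887 × 100 = 23.38%.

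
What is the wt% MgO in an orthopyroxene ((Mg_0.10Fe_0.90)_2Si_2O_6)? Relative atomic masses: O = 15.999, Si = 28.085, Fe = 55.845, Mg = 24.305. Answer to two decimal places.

M((Mg_0.10Fe_0.90)_2Si_2O_6) = 257.546 g/mol; M(MgO) = 40.304 g/mol.
Moles MgO per formula unit = 0.20 Mg ÷ 1 = 0.2000.
MgO fraction = (0.2000 × 40.304) / 257.546 = 8.061/257.546 = 0.0313.

3.13 wt%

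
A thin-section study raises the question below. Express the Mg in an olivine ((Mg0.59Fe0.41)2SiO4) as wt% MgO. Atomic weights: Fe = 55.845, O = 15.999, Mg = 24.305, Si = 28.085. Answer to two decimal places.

28.55 wt%

Molar mass of (Mg0.59Fe0.41)2SiO4 = 1.18×24.305 + 0.82×55.845 + 1×28.085 + 4×15.999 = 166.554 g/mol.
Each formula unit contains 1.18 Mg, equivalent to 1.18/1 = 1.1800 mol MgO.
M(MgO) = 1×24.305 + 1×15.999 = 40.304 g/mol.
Mass of MgO per formula unit = 1.1800 × 40.304 = 47.559 g.
MgO wt% = 47.559 / 166.554 × 100 = 28.55%.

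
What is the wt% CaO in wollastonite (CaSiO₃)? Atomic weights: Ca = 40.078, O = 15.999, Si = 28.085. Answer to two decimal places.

Molar mass of CaSiO₃ = 1*40.078 + 1*28.085 + 3*15.999 = 116.160 g/mol.
Each formula unit contains 1 Ca, equivalent to 1/1 = 1.0000 mol CaO.
M(CaO) = 1×40.078 + 1×15.999 = 56.077 g/mol.
Mass of CaO per formula unit = 1.0000 × 56.077 = 56.077 g.
CaO wt% = 56.077 / 116.160 × 100 = 48.28%.

48.28 wt%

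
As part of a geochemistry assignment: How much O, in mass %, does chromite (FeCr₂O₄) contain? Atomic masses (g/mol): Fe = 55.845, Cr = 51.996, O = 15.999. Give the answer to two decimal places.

M(FeCr₂O₄) = 223.833 g/mol.
O contributes 4 × 15.999 = 63.996 g per mole.
63.996/223.833 = 0.2859 → 28.59%.

28.59 mass %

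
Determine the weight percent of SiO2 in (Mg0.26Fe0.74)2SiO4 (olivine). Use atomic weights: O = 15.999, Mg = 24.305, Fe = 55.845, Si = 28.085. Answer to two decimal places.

32.07 wt%

M((Mg0.26Fe0.74)2SiO4) = 187.370 g/mol; M(SiO2) = 60.083 g/mol.
Moles SiO2 per formula unit = 1 Si ÷ 1 = 1.0000.
SiO2 fraction = (1.0000 × 60.083) / 187.370 = 60.083/187.370 = 0.3207.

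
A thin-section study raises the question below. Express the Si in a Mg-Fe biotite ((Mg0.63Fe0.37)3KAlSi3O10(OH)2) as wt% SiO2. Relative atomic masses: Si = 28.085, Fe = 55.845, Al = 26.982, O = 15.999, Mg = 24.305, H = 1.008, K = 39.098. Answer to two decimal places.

39.85 wt%

Molar mass of (Mg0.63Fe0.37)3KAlSi3O10(OH)2 = 1.89×24.305 + 1.11×55.845 + 1×39.098 + 1×26.982 + 3×28.085 + 12×15.999 + 2×1.008 = 452.263 g/mol.
Each formula unit contains 3 Si, equivalent to 3/1 = 3.0000 mol SiO2.
M(SiO2) = 1×28.085 + 2×15.999 = 60.083 g/mol.
Mass of SiO2 per formula unit = 3.0000 × 60.083 = 180.249 g.
SiO2 wt% = 180.249 / 452.263 × 100 = 39.85%.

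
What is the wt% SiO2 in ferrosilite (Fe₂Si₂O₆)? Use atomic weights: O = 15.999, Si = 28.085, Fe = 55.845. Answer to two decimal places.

Formula mass = 263.854 g/mol.
2 Si → 2.0000 mol SiO2 per formula unit; M(SiO2) = 60.083, so SiO2 mass = 120.166 g.
120.166/263.854 × 100 = 45.54 wt%.

45.54 wt%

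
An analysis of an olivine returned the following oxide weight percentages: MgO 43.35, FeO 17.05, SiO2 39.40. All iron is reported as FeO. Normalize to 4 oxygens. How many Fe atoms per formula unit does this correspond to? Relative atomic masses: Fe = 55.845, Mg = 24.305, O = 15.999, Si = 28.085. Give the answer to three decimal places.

MgO: 43.35/40.304 = 1.07558 mol → 1.07558 mol Mg, 1.07558 mol O.
FeO: 17.05/71.844 = 0.23732 mol → 0.23732 mol Fe, 0.23732 mol O.
SiO2: 39.40/60.083 = 0.65576 mol → 0.65576 mol Si, 1.31152 mol O.
Total oxygen = 2.62442 mol. Normalization factor = 4/2.62442 = 1.52415.
Fe per 4 O = 0.23732 × 1.52415 = 0.362.

0.362 Fe apfu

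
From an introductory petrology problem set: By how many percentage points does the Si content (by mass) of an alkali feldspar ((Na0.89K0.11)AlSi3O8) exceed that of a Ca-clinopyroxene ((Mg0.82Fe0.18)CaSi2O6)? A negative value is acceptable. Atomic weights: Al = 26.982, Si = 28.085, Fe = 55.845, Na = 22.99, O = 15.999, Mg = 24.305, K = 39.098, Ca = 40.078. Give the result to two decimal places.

6.64 percentage points

First mineral: 84.255 g Si in 263.991 g formula = 31.92 wt% Si.
Second mineral: 56.170 g Si in 222.224 g formula = 25.28 wt% Si.
31.92% − 25.28% gives a difference of 6.64 percentage points.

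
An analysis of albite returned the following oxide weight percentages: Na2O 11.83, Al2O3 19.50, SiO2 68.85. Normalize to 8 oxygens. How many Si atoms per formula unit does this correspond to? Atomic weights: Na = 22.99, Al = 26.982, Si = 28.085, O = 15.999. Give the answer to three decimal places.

2.999 Si apfu

11.83 wt% Na2O ÷ 61.979 g/mol = 0.19087 mol, giving 0.38174 Na and 0.19087 O.
19.50 wt% Al2O3 ÷ 101.961 g/mol = 0.19125 mol, giving 0.38250 Al and 0.57375 O.
68.85 wt% SiO2 ÷ 60.083 g/mol = 1.14591 mol, giving 1.14591 Si and 2.29182 O.
Oxygen sums to 3.05644; scaling by 8/3.05644 = 2.61742 puts the formula on 8 O.
Si: 1.14591 × 2.61742 = 2.999 atoms per formula unit.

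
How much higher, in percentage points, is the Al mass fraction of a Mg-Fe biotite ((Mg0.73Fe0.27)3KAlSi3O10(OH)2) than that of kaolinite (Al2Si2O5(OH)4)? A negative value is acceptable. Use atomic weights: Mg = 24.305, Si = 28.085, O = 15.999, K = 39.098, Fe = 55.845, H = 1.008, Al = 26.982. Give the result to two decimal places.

First mineral: 26.982 g Al in 442.801 g formula = 6.09 wt% Al.
Second mineral: 53.964 g Al in 258.157 g formula = 20.90 wt% Al.
6.09% − 20.90% gives a difference of -14.81 percentage points.

-14.81 percentage points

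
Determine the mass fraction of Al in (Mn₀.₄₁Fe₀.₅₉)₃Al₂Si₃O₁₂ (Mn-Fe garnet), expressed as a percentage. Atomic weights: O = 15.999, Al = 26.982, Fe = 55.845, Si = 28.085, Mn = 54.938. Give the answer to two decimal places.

M((Mn₀.₄₁Fe₀.₅₉)₃Al₂Si₃O₁₂) = 496.626 g/mol.
Al contributes 2 × 26.982 = 53.964 g per mole.
53.964/496.626 = 0.1087 → 10.87%.

10.87 wt%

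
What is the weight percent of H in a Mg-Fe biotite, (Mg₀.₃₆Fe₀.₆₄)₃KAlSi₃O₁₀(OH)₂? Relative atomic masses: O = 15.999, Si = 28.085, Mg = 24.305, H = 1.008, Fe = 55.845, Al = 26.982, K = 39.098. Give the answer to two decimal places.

0.42 wt%

M((Mg₀.₃₆Fe₀.₆₄)₃KAlSi₃O₁₀(OH)₂) = 477.811 g/mol.
H contributes 2 × 1.008 = 2.016 g per mole.
2.016/477.811 = 0.0042 → 0.42%.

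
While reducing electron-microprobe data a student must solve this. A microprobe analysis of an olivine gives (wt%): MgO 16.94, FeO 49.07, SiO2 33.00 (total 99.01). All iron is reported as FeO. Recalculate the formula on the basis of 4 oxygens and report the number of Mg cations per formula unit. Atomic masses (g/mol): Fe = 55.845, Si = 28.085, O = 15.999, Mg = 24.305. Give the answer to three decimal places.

16.94 wt% MgO ÷ 40.304 g/mol = 0.42031 mol, giving 0.42031 Mg and 0.42031 O.
49.07 wt% FeO ÷ 71.844 g/mol = 0.68301 mol, giving 0.68301 Fe and 0.68301 O.
33.00 wt% SiO2 ÷ 60.083 g/mol = 0.54924 mol, giving 0.54924 Si and 1.09848 O.
Oxygen sums to 2.20180; scaling by 4/2.20180 = 1.81670 puts the formula on 4 O.
Mg: 0.42031 × 1.81670 = 0.764 atoms per formula unit.

0.764 Mg apfu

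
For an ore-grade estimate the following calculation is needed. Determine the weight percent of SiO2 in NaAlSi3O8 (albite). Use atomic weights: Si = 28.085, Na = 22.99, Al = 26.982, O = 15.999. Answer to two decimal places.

Molar mass of NaAlSi3O8 = 1*22.99 + 1*26.982 + 3*28.085 + 8*15.999 = 262.219 g/mol.
Each formula unit contains 3 Si, equivalent to 3/1 = 3.0000 mol SiO2.
M(SiO2) = 1×28.085 + 2×15.999 = 60.083 g/mol.
Mass of SiO2 per formula unit = 3.0000 × 60.083 = 180.249 g.
SiO2 wt% = 180.249 / 262.219 × 100 = 68.74%.

68.74 wt%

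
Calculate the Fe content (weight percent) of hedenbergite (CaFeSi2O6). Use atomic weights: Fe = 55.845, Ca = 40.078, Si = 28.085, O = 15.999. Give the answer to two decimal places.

22.51 weight percent

Formula mass = 1×40.078 + 1×55.845 + 2×28.085 + 6×15.999 = 248.087 g/mol, of which 55.845 g is Fe.
So Fe makes up 55.845/248.087 = 0.2251 of the mass, i.e. 22.51%.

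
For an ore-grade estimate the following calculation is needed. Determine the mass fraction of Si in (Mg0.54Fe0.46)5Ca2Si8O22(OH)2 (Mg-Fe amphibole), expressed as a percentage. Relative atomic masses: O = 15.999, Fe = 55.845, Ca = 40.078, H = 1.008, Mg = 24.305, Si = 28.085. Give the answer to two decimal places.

25.39 weight percent

Molar mass of (Mg0.54Fe0.46)5Ca2Si8O22(OH)2: 2.70*24.305 + 2.30*55.845 + 2*40.078 + 8*28.085 + 24*15.999 + 2*1.008 = 884.895 g/mol.
Mass of Si per formula unit: 8 × 28.085 = 224.680 g.
Weight fraction Si = 224.680 / 884.895 = 0.2539.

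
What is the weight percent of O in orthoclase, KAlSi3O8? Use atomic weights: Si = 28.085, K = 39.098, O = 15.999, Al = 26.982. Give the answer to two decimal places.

Formula mass = 1·39.098 + 1·26.982 + 3·28.085 + 8·15.999 = 278.327 g/mol, of which 127.992 g is O.
So O makes up 127.992/278.327 = 0.4599 of the mass, i.e. 45.99%.

45.99 wt%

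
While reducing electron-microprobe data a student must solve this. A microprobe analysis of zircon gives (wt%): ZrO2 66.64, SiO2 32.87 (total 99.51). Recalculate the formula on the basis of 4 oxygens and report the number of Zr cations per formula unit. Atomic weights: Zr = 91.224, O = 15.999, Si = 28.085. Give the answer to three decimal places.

66.64 wt% ZrO2 ÷ 123.222 g/mol = 0.54081 mol, giving 0.54081 Zr and 1.08162 O.
32.87 wt% SiO2 ÷ 60.083 g/mol = 0.54708 mol, giving 0.54708 Si and 1.09416 O.
Oxygen sums to 2.17578; scaling by 4/2.17578 = 1.83842 puts the formula on 4 O.
Zr: 0.54081 × 1.83842 = 0.994 atoms per formula unit.

0.994 Zr apfu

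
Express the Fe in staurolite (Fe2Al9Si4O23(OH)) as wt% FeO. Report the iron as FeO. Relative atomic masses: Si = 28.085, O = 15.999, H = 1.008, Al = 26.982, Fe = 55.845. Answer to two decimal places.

16.87 wt%

Molar mass of Fe2Al9Si4O23(OH) = 2×55.845 + 9×26.982 + 4×28.085 + 24×15.999 + 1×1.008 = 851.852 g/mol.
Each formula unit contains 2 Fe, equivalent to 2/1 = 2.0000 mol FeO.
M(FeO) = 1×55.845 + 1×15.999 = 71.844 g/mol.
Mass of FeO per formula unit = 2.0000 × 71.844 = 143.688 g.
FeO wt% = 143.688 / 851.852 × 100 = 16.87%.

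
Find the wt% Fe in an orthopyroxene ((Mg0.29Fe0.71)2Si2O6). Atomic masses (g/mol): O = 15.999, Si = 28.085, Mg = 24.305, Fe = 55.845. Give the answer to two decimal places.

32.29 wt%

M((Mg0.29Fe0.71)2Si2O6) = 245.561 g/mol.
Fe contributes 1.42 × 55.845 = 79.300 g per mole.
79.300/245.561 = 0.3229 → 32.29%.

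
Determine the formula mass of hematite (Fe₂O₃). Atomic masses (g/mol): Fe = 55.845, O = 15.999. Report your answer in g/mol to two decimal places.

M = 2*55.845 + 3*15.999

159.69 g/mol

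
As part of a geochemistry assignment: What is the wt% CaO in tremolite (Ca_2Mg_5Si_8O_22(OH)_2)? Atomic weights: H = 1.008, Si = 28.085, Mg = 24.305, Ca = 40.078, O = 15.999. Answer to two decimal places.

13.81 wt%

Formula mass = 812.353 g/mol.
2 Ca → 2.0000 mol CaO per formula unit; M(CaO) = 56.077, so CaO mass = 112.154 g.
112.154/812.353 × 100 = 13.81 wt%.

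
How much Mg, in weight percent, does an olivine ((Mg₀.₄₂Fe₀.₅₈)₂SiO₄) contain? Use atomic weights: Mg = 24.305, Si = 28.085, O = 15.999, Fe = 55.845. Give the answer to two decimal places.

Formula mass = 0.84×24.305 + 1.16×55.845 + 1×28.085 + 4×15.999 = 177.277 g/mol, of which 20.416 g is Mg.
So Mg makes up 20.416/177.277 = 0.1152 of the mass, i.e. 11.52%.

11.52 weight percent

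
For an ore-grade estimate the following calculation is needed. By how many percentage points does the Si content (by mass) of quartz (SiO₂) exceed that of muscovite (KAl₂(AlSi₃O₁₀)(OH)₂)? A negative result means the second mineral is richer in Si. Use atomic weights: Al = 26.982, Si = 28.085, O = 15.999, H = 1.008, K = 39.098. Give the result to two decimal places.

First mineral: 28.085 g Si in 60.083 g formula = 46.74 wt% Si.
Second mineral: 84.255 g Si in 398.303 g formula = 21.15 wt% Si.
46.74% − 21.15% gives a difference of 25.59 percentage points.

25.59 percentage points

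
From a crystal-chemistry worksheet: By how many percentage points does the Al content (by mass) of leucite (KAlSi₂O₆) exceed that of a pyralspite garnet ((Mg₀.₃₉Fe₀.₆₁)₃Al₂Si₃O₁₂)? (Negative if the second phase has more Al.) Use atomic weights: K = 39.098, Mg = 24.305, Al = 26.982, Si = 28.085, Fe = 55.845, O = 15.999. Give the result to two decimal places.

0.65 percentage points

Al in KAlSi₂O₆: molar mass 218.244 g/mol; 1×26.982 = 26.982 g → 12.36 wt%.
Al in (Mg₀.₃₉Fe₀.₆₁)₃Al₂Si₃O₁₂: molar mass 460.840 g/mol; 2×26.982 = 53.964 g → 11.71 wt%.
Difference = 12.36 − 11.71 = 0.65 percentage points.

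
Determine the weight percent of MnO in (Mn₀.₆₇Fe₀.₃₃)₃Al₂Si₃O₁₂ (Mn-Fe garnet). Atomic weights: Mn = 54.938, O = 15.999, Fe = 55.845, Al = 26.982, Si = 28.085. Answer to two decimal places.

M((Mn₀.₆₇Fe₀.₃₃)₃Al₂Si₃O₁₂) = 495.919 g/mol; M(MnO) = 70.937 g/mol.
Moles MnO per formula unit = 2.01 Mn ÷ 1 = 2.0100.
MnO fraction = (2.0100 × 70.937) / 495.919 = 142.583/495.919 = 0.2875.

28.75 wt%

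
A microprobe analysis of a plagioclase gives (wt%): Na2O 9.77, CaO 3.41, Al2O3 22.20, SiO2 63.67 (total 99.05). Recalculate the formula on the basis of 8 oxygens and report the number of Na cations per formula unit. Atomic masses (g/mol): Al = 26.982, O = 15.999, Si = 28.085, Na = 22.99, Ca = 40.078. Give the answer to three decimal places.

Na2O: 9.77/61.979 = 0.15763 mol → 0.31526 mol Na, 0.15763 mol O.
CaO: 3.41/56.077 = 0.06081 mol → 0.06081 mol Ca, 0.06081 mol O.
Al2O3: 22.20/101.961 = 0.21773 mol → 0.43546 mol Al, 0.65319 mol O.
SiO2: 63.67/60.083 = 1.05970 mol → 1.05970 mol Si, 2.11940 mol O.
Total oxygen = 2.99103 mol. Normalization factor = 8/2.99103 = 2.67466.
Na per 8 O = 0.31526 × 2.67466 = 0.843.

0.843 Na apfu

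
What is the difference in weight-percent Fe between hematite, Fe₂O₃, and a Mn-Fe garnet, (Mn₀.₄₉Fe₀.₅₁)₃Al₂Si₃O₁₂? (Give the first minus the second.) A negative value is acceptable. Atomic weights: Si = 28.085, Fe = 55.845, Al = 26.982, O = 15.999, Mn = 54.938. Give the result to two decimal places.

Fe in Fe₂O₃: molar mass 159.687 g/mol; 2×55.845 = 111.690 g → 69.94 wt%.
Fe in (Mn₀.₄₉Fe₀.₅₁)₃Al₂Si₃O₁₂: molar mass 496.409 g/mol; 1.53×55.845 = 85.443 g → 17.21 wt%.
Difference = 69.94 − 17.21 = 52.73 percentage points.

52.73 percentage points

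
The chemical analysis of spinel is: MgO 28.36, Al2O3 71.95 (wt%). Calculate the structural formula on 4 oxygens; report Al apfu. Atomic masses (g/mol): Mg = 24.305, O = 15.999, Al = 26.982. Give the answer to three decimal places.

2.001 Al apfu

28.36 wt% MgO ÷ 40.304 g/mol = 0.70365 mol, giving 0.70365 Mg and 0.70365 O.
71.95 wt% Al2O3 ÷ 101.961 g/mol = 0.70566 mol, giving 1.41132 Al and 2.11698 O.
Oxygen sums to 2.82063; scaling by 4/2.82063 = 1.41812 puts the formula on 4 O.
Al: 1.41132 × 1.41812 = 2.001 atoms per formula unit.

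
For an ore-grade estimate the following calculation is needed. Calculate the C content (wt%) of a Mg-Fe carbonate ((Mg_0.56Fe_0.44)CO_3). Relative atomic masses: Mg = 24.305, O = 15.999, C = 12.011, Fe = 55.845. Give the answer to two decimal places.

M((Mg_0.56Fe_0.44)CO_3) = 98.191 g/mol.
C contributes 1 × 12.011 = 12.011 g per mole.
12.011/98.191 = 0.1223 → 12.23%.

12.23 wt%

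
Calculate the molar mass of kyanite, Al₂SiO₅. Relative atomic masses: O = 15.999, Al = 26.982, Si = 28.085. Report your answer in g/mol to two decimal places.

The formula mass is the sum 2×26.982 + 1×28.085 + 5×15.999.

162.04 g/mol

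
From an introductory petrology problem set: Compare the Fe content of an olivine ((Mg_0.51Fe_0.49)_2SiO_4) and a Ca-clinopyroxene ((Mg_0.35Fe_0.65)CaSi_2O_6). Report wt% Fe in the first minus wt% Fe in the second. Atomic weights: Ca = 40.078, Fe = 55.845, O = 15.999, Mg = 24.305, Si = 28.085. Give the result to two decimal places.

M((Mg_0.51Fe_0.49)_2SiO_4) = 171.600 g/mol, so wt% Fe = 54.728/171.600 × 100 = 31.89%.
M((Mg_0.35Fe_0.65)CaSi_2O_6) = 237.048 g/mol, so wt% Fe = 36.299/237.048 × 100 = 15.31%.
31.89 − 15.31 = 16.58 pp.

16.58 percentage points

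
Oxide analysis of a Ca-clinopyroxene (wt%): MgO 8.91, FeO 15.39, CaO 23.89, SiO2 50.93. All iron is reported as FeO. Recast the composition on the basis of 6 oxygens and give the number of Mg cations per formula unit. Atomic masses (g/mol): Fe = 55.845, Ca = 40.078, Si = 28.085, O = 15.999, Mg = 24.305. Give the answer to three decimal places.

MgO (M=40.304): mol = 0.22107; Mg = 0.22107, O = 0.22107.
FeO (M=71.844): mol = 0.21421; Fe = 0.21421, O = 0.21421.
CaO (M=56.077): mol = 0.42602; Ca = 0.42602, O = 0.42602.
SiO2 (M=60.083): mol = 0.84766; Si = 0.84766, O = 1.69532.
ΣO = 2.55662; factor = 6/ΣO = 2.34685.
Mg apfu = 0.22107 × 2.34685 = 0.519.

0.519 Mg apfu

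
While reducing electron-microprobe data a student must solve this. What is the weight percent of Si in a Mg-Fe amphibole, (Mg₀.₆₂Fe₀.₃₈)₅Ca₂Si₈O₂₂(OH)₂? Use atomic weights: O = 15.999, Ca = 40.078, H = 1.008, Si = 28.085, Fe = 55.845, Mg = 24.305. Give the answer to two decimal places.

Formula mass = 3.10·24.305 + 1.90·55.845 + 2·40.078 + 8·28.085 + 24·15.999 + 2·1.008 = 872.279 g/mol, of which 224.680 g is Si.
So Si makes up 224.680/872.279 = 0.2576 of the mass, i.e. 25.76%.

25.76 weight percent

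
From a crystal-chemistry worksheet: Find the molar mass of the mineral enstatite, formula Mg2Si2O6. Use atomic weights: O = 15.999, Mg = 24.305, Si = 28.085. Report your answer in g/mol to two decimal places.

200.77 g/mol

The formula mass is the sum 2(24.305) + 2(28.085) + 6(15.999).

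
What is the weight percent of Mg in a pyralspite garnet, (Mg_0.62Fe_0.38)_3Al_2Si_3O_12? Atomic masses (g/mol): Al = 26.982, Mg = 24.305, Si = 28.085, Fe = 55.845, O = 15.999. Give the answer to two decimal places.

Molar mass of (Mg_0.62Fe_0.38)_3Al_2Si_3O_12: 1.86·24.305 + 1.14·55.845 + 2·26.982 + 3·28.085 + 12·15.999 = 439.078 g/mol.
Mass of Mg per formula unit: 1.86 × 24.305 = 45.207 g.
Weight fraction Mg = 45.207 / 439.078 = 0.1030.

10.30 wt%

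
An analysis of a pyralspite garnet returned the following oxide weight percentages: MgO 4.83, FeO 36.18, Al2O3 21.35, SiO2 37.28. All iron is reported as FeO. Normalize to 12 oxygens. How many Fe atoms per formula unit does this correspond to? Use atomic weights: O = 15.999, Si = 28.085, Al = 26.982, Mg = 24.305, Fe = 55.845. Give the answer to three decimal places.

4.83 wt% MgO ÷ 40.304 g/mol = 0.11984 mol, giving 0.11984 Mg and 0.11984 O.
36.18 wt% FeO ÷ 71.844 g/mol = 0.50359 mol, giving 0.50359 Fe and 0.50359 O.
21.35 wt% Al2O3 ÷ 101.961 g/mol = 0.20939 mol, giving 0.41878 Al and 0.62817 O.
37.28 wt% SiO2 ÷ 60.083 g/mol = 0.62048 mol, giving 0.62048 Si and 1.24096 O.
Oxygen sums to 2.49256; scaling by 12/2.49256 = 4.81433 puts the formula on 12 O.
Fe: 0.50359 × 4.81433 = 2.424 atoms per formula unit.

2.424 Fe apfu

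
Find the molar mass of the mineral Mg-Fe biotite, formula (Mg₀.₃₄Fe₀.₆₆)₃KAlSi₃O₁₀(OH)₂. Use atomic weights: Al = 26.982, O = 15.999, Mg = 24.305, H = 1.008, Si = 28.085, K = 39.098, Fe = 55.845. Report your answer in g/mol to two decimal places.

M = 1.02*24.305 + 1.98*55.845 + 1*39.098 + 1*26.982 + 3*28.085 + 12*15.999 + 2*1.008

479.70 g/mol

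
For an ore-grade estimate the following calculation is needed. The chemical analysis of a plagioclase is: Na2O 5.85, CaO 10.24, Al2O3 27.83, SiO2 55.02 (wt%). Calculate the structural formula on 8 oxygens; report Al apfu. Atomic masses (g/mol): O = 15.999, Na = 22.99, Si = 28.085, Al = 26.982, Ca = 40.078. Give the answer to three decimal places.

5.85 wt% Na2O ÷ 61.979 g/mol = 0.09439 mol, giving 0.18878 Na and 0.09439 O.
10.24 wt% CaO ÷ 56.077 g/mol = 0.18261 mol, giving 0.18261 Ca and 0.18261 O.
27.83 wt% Al2O3 ÷ 101.961 g/mol = 0.27295 mol, giving 0.54590 Al and 0.81885 O.
55.02 wt% SiO2 ÷ 60.083 g/mol = 0.91573 mol, giving 0.91573 Si and 1.83146 O.
Oxygen sums to 2.92731; scaling by 8/2.92731 = 2.73288 puts the formula on 8 O.
Al: 0.54590 × 2.73288 = 1.492 atoms per formula unit.

1.492 Al apfu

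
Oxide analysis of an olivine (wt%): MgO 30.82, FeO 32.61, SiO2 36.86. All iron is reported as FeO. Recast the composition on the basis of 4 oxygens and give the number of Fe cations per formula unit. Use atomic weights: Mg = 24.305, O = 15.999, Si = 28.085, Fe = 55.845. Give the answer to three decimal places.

30.82 wt% MgO ÷ 40.304 g/mol = 0.76469 mol, giving 0.76469 Mg and 0.76469 O.
32.61 wt% FeO ÷ 71.844 g/mol = 0.45390 mol, giving 0.45390 Fe and 0.45390 O.
36.86 wt% SiO2 ÷ 60.083 g/mol = 0.61348 mol, giving 0.61348 Si and 1.22696 O.
Oxygen sums to 2.44555; scaling by 4/2.44555 = 1.63562 puts the formula on 4 O.
Fe: 0.45390 × 1.63562 = 0.742 atoms per formula unit.

0.742 Fe apfu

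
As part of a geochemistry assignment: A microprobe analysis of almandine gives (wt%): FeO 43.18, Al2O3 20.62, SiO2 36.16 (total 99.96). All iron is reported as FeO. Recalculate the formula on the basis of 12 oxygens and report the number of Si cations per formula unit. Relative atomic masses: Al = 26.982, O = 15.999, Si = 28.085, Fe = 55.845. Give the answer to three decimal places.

FeO (M=71.844): mol = 0.60102; Fe = 0.60102, O = 0.60102.
Al2O3 (M=101.961): mol = 0.20223; Al = 0.40446, O = 0.60669.
SiO2 (M=60.083): mol = 0.60183; Si = 0.60183, O = 1.20366.
ΣO = 2.41137; factor = 12/ΣO = 4.97642.
Si apfu = 0.60183 × 4.97642 = 2.995.

2.995 Si apfu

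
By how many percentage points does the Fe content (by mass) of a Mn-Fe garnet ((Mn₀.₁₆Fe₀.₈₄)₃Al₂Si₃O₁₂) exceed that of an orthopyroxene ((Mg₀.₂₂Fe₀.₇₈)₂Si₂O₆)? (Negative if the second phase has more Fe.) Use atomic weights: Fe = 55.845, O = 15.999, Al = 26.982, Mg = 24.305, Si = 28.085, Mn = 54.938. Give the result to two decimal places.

Fe in (Mn₀.₁₆Fe₀.₈₄)₃Al₂Si₃O₁₂: molar mass 497.307 g/mol; 2.52×55.845 = 140.729 g → 28.30 wt%.
Fe in (Mg₀.₂₂Fe₀.₇₈)₂Si₂O₆: molar mass 249.976 g/mol; 1.56×55.845 = 87.118 g → 34.85 wt%.
Difference = 28.30 − 34.85 = -6.55 percentage points.

-6.55 percentage points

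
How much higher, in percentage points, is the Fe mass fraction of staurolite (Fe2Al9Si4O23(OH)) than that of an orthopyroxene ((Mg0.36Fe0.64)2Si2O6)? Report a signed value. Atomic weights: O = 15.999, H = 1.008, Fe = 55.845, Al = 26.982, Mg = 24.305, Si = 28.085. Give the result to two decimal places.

Fe in Fe2Al9Si4O23(OH): molar mass 851.852 g/mol; 2×55.845 = 111.690 g → 13.11 wt%.
Fe in (Mg0.36Fe0.64)2Si2O6: molar mass 241.145 g/mol; 1.28×55.845 = 71.482 g → 29.64 wt%.
Difference = 13.11 − 29.64 = -16.53 percentage points.

-16.53 percentage points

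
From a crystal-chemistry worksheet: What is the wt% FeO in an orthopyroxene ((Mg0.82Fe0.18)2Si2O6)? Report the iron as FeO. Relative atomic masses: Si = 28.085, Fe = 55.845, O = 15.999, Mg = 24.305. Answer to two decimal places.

12.19 wt%

Formula mass = 212.128 g/mol.
0.36 Fe → 0.3600 mol FeO per formula unit; M(FeO) = 71.844, so FeO mass = 25.864 g.
25.864/212.128 × 100 = 12.19 wt%.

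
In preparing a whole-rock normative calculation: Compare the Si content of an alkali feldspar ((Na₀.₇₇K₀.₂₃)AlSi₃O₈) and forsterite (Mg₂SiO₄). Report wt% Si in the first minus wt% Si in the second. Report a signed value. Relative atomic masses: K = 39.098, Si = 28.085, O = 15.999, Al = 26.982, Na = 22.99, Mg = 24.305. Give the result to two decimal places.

11.72 percentage points

First mineral: 84.255 g Si in 265.924 g formula = 31.68 wt% Si.
Second mineral: 28.085 g Si in 140.691 g formula = 19.96 wt% Si.
31.68% − 19.96% gives a difference of 11.72 percentage points.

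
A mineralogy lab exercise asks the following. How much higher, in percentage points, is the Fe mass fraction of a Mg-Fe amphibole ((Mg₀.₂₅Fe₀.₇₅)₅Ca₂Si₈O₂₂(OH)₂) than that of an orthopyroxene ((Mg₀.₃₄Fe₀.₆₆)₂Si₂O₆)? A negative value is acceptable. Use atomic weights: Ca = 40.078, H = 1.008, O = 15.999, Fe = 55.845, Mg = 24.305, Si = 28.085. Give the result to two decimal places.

-7.91 percentage points

First mineral: 209.419 g Fe in 930.628 g formula = 22.50 wt% Fe.
Second mineral: 73.715 g Fe in 242.407 g formula = 30.41 wt% Fe.
22.50% − 30.41% gives a difference of -7.91 percentage points.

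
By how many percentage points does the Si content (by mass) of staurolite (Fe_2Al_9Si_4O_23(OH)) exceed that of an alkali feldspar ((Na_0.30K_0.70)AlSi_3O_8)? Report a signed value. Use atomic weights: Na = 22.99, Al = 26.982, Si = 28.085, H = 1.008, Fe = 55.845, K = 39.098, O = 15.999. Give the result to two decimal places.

First mineral: 112.340 g Si in 851.852 g formula = 13.19 wt% Si.
Second mineral: 84.255 g Si in 273.495 g formula = 30.81 wt% Si.
13.19% − 30.81% gives a difference of -17.62 percentage points.

-17.62 percentage points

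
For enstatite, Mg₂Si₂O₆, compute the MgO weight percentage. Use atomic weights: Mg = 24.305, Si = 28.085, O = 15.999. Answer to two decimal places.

40.15 wt%

Formula mass = 200.774 g/mol.
2 Mg → 2.0000 mol MgO per formula unit; M(MgO) = 40.304, so MgO mass = 80.608 g.
80.608/200.774 × 100 = 40.15 wt%.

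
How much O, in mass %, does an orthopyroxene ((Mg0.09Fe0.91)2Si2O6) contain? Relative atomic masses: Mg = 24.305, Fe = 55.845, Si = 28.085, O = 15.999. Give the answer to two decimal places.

M((Mg0.09Fe0.91)2Si2O6) = 258.177 g/mol.
O contributes 6 × 15.999 = 95.994 g per mole.
95.994/258.177 = 0.3718 → 37.18%.

37.18 mass %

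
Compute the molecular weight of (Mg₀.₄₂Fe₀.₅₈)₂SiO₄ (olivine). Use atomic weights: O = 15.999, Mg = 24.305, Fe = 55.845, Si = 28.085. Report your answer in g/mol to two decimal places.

177.28 g/mol

The formula mass is the sum 0.84*24.305 + 1.16*55.845 + 1*28.085 + 4*15.999.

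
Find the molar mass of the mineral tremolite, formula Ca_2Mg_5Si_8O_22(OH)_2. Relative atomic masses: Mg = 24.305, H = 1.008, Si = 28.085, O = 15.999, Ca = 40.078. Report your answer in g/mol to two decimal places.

Ca: 2 × 40.078 = 80.1560
Mg: 5 × 24.305 = 121.5250
Si: 8 × 28.085 = 224.6800
O: 24 × 15.999 = 383.9760
H: 2 × 1.008 = 2.0160
Summing the contributions gives the formula mass.

812.35 g/mol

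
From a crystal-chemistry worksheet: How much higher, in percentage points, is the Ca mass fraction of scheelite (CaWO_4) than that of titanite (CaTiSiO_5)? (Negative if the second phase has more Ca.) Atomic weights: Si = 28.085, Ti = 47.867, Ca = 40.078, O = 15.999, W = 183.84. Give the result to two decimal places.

-6.53 percentage points

First mineral: 40.078 g Ca in 287.914 g formula = 13.92 wt% Ca.
Second mineral: 40.078 g Ca in 196.025 g formula = 20.45 wt% Ca.
13.92% − 20.45% gives a difference of -6.53 percentage points.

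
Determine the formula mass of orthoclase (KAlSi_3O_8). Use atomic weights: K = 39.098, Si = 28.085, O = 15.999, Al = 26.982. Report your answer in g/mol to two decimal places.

M = 1×39.098 + 1×26.982 + 3×28.085 + 8×15.999

278.33 g/mol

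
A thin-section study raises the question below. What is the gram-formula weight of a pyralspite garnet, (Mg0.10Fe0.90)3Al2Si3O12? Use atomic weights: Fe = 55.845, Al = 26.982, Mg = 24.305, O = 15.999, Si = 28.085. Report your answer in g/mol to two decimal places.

M = 0.30×24.305 + 2.70×55.845 + 2×26.982 + 3×28.085 + 12×15.999

488.28 g/mol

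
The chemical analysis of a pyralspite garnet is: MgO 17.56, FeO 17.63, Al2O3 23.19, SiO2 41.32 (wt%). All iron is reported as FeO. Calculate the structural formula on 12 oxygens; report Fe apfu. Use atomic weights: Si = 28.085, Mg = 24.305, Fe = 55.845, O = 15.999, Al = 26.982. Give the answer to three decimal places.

1.075 Fe apfu

MgO: 17.56/40.304 = 0.43569 mol → 0.43569 mol Mg, 0.43569 mol O.
FeO: 17.63/71.844 = 0.24539 mol → 0.24539 mol Fe, 0.24539 mol O.
Al2O3: 23.19/101.961 = 0.22744 mol → 0.45488 mol Al, 0.68232 mol O.
SiO2: 41.32/60.083 = 0.68772 mol → 0.68772 mol Si, 1.37544 mol O.
Total oxygen = 2.73884 mol. Normalization factor = 12/2.73884 = 4.38142.
Fe per 12 O = 0.24539 × 4.38142 = 1.075.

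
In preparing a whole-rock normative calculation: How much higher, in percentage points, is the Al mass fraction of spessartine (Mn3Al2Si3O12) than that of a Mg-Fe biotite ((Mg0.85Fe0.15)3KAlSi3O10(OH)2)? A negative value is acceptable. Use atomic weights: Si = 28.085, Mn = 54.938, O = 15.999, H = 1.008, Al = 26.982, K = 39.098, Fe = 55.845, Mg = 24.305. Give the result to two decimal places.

4.65 percentage points

Al in Mn3Al2Si3O12: molar mass 495.021 g/mol; 2×26.982 = 53.964 g → 10.90 wt%.
Al in (Mg0.85Fe0.15)3KAlSi3O10(OH)2: molar mass 431.447 g/mol; 1×26.982 = 26.982 g → 6.25 wt%.
Difference = 10.90 − 6.25 = 4.65 percentage points.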